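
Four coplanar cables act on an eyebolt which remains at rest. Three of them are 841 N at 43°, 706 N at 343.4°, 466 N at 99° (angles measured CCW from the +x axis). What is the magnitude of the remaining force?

Sum the known components: ΣF_x = 1219 N, ΣF_y = 832.1 N.
For equilibrium the remaining force must supply (−ΣF_x, −ΣF_y) = (-1219, -832.1) N.
Magnitude = √((-1219)² + (-832.1)²) = 1476 N; direction = atan2(-832.1, -1219) = 214.3°.

F ≈ 1480 N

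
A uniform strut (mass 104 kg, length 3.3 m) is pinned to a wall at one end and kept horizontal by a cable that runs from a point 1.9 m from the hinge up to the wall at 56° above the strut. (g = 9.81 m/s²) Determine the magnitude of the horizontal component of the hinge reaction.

H_x ≈ 598 N

Take torques about the hinge: T sin 56° · 1.9 = 104×9.81×1.65 = 1683.4 N·m.
So T = 1683.4 / (0.8290 × 1.9) = 1068.7 N.
ΣF_x = 0: H_x = T cos 56° = 597.61 N.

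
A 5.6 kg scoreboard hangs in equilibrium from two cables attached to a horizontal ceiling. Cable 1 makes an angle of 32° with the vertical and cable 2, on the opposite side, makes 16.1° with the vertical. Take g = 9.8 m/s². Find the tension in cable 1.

T_1 ≈ 20.4 N

Angles from the horizontal: cable 1 is 90° − 32° = 58°, cable 2 is 90° − 16.1° = 73.9°.
Weight W = 5.6 × 9.8 = 54.88 N acts straight down.
Horizontal: T_1 cos 58° = T_2 cos 73.9°  →  T_2 = 1.911 T_1.
Vertical: T_1 sin 58° + T_2 sin 73.9° = 54.88.
Substituting the horizontal relation into the vertical equation gives 2.684 T_1 = 54.88, so T_1 = 20.45 N.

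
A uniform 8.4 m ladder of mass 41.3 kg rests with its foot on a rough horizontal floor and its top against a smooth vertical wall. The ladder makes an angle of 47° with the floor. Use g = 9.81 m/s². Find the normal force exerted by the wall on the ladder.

N_wall ≈ 189 N

Torques about the foot: N_wall · 8.4 sin 47° = 41.3×9.81×4.2 cos 47° → N_wall = 188.91 N.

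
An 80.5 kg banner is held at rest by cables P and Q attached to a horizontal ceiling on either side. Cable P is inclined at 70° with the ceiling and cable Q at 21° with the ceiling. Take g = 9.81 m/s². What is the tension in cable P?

Weight W = 80.5 × 9.81 = 789.7 N acts straight down.
Horizontal: T_P cos 70° = T_Q cos 21°  →  T_Q = 0.3664 T_P.
Vertical: T_P sin 70° + T_Q sin 21° = 789.7.
Substituting the horizontal relation into the vertical equation gives 1.071 T_P = 789.7, so T_P = 737.4 N.

T_P ≈ 737 N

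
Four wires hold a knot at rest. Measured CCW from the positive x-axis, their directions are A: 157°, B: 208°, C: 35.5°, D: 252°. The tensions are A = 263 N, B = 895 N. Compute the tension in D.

T_D ≈ 573 N

Resolve: ΣF_x = 263 cos 157° + 895 cos 208° + T_C cos 35.5° + T_D cos 252° = 0.
        ΣF_y = 263 sin 157° + 895 sin 208° + T_C sin 35.5° + T_D sin 252° = 0.
The known terms sum to (-1032, -317.4) N, so 0.8141 T_C − 0.3090 T_D = 1032 and 0.5807 T_C − 0.9511 T_D = 317.4.
Solving simultaneously: T_C = 1486 N, T_D = 573.4 N.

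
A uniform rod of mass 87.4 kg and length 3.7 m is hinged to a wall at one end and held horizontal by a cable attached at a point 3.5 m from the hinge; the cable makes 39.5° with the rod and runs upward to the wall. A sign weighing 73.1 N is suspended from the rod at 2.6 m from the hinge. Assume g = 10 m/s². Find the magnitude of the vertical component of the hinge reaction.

|H_y| ≈ 431 N

Take torques about the hinge: T sin 39.5° · 3.5 = 87.4×10×1.85 + 73.1×2.6 = 1807 N·m.
So T = 1807 / (0.6361 × 3.5) = 811.65 N.
ΣF_y = 0: H_y = (87.4×10 + 73.1) − T sin 39.5° = 947.1 − 516.27 = 430.83 N.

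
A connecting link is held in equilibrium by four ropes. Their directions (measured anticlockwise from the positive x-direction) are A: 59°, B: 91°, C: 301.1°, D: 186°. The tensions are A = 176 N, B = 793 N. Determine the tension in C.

Resolve: ΣF_x = 176 cos 59° + 793 cos 91° + T_C cos 301.1° + T_D cos 186° = 0.
        ΣF_y = 176 sin 59° + 793 sin 91° + T_C sin 301.1° + T_D sin 186° = 0.
The known terms sum to (76.81, 943.7) N, so 0.5165 T_C − 0.9945 T_D = -76.81 and -0.8563 T_C − 0.1045 T_D = -943.7.
Solving simultaneously: T_C = 1028 N, T_D = 610.9 N.

T_C ≈ 1030 N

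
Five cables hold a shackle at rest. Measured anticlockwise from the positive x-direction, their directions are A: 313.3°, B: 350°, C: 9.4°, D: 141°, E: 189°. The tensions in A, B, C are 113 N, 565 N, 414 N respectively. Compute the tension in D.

Resolve: ΣF_x = 113 cos 313.3° + 565 cos 350° + 414 cos 9.4° + T_D cos 141° + T_E cos 189° = 0.
        ΣF_y = 113 sin 313.3° + 565 sin 350° + 414 sin 9.4° + T_D sin 141° + T_E sin 189° = 0.
The known terms sum to (1042, -112.7) N, so -0.7771 T_D − 0.9877 T_E = -1042 and 0.6293 T_D − 0.1564 T_E = 112.7.
Solving simultaneously: T_D = 369.2 N, T_E = 764.8 N.

T_D ≈ 369 N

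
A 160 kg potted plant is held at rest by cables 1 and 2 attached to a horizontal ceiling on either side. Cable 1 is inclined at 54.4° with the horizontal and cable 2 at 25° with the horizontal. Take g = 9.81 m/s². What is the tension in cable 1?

Weight W = 160 × 9.81 = 1570 N acts straight down.
Horizontal: T_1 cos 54.4° = T_2 cos 25°  →  T_2 = 0.6423 T_1.
Vertical: T_1 sin 54.4° + T_2 sin 25° = 1570.
Substituting the horizontal relation into the vertical equation gives 1.085 T_1 = 1570, so T_1 = 1447 N.

T_1 ≈ 1450 N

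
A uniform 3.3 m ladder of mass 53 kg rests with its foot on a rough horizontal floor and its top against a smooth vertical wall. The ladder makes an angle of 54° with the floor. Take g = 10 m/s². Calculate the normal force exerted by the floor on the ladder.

N_floor ≈ 530 N

ΣF_y = 0: N_floor = 53×10 = 530 N.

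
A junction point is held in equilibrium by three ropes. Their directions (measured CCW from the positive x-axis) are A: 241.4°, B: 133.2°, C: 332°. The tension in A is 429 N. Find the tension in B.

Resolve: ΣF_x = 429 cos 241.4° + T_B cos 133.2° + T_C cos 332° = 0.
        ΣF_y = 429 sin 241.4° + T_B sin 133.2° + T_C sin 332° = 0.
The known terms sum to (-205.4, -376.7) N, so -0.6845 T_B + 0.8829 T_C = 205.4 and 0.7290 T_B − 0.4695 T_C = 376.7.
Solving simultaneously: T_B = 1331 N, T_C = 1265 N.

T_B ≈ 1330 N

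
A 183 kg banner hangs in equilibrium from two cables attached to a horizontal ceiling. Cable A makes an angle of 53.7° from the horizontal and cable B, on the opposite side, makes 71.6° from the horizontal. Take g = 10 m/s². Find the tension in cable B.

T_B ≈ 1330 N

Weight W = 183 × 10 = 1830 N acts straight down.
Horizontal: T_A cos 53.7° = T_B cos 71.6°  →  T_A = 0.5332 T_B.
Vertical: T_A sin 53.7° + T_B sin 71.6° = 1830.
Substituting the horizontal relation into the vertical equation gives 1.379 T_B = 1830, so T_B = 1327 N.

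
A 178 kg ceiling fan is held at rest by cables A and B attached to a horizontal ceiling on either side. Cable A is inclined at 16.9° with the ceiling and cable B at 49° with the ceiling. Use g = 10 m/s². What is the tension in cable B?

Weight W = 178 × 10 = 1780 N acts straight down.
Horizontal: T_A cos 16.9° = T_B cos 49°  →  T_A = 0.6857 T_B.
Vertical: T_A sin 16.9° + T_B sin 49° = 1780.
Substituting the horizontal relation into the vertical equation gives 0.954 T_B = 1780, so T_B = 1866 N.

T_B ≈ 1870 N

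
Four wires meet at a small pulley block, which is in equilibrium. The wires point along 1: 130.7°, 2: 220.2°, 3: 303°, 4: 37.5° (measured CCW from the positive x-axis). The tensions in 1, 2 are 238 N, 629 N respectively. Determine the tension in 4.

Resolve: ΣF_x = 238 cos 130.7° + 629 cos 220.2° + T_3 cos 303° + T_4 cos 37.5° = 0.
        ΣF_y = 238 sin 130.7° + 629 sin 220.2° + T_3 sin 303° + T_4 sin 37.5° = 0.
The known terms sum to (-635.6, -225.6) N, so 0.5446 T_3 + 0.7934 T_4 = 635.6 and -0.8387 T_3 + 0.6088 T_4 = 225.6.
Solving simultaneously: T_3 = 208.6 N, T_4 = 658 N.

T_4 ≈ 658 N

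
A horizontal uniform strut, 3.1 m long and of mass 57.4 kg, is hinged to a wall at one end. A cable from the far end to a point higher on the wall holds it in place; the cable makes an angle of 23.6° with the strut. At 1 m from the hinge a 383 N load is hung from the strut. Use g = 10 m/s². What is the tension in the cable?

Take torques about the hinge: T sin 23.6° · 3.1 = 57.4×10×1.55 + 383×1 = 1272.7 N·m.
So T = 1272.7 / (0.4003 × 3.1) = 1025.5 N.

T ≈ 1030 N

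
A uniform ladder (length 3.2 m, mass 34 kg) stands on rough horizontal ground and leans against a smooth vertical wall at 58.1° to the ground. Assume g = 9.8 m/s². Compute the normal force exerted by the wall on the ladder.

Torques about the foot: N_wall · 3.2 sin 58.1° = 34×9.8×1.6 cos 58.1° → N_wall = 103.7 N.

N_wall ≈ 104 N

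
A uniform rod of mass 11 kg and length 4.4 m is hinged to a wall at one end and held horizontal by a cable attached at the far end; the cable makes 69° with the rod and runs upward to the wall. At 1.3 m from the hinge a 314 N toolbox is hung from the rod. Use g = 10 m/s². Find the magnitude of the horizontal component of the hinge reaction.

H_x ≈ 56.7 N

Take torques about the hinge: T sin 69° · 4.4 = 11×10×2.2 + 314×1.3 = 650.2 N·m.
So T = 650.2 / (0.9336 × 4.4) = 158.29 N.
ΣF_x = 0: H_x = T cos 69° = 56.725 N.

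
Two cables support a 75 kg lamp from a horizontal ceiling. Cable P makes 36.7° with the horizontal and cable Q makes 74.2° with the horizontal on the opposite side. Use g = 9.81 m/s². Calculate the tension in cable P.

T_P ≈ 214 N

Weight W = 75 × 9.81 = 735.8 N acts straight down.
Horizontal: T_P cos 36.7° = T_Q cos 74.2°  →  T_Q = 2.945 T_P.
Vertical: T_P sin 36.7° + T_Q sin 74.2° = 735.8.
Substituting the horizontal relation into the vertical equation gives 3.431 T_P = 735.8, so T_P = 214.4 N.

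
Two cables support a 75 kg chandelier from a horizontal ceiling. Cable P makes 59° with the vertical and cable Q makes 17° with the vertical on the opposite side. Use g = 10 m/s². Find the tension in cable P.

Angles from the horizontal: cable P is 90° − 59° = 31°, cable Q is 90° − 17° = 73°.
Weight W = 75 × 10 = 750 N acts straight down.
Horizontal: T_P cos 31° = T_Q cos 73°  →  T_Q = 2.932 T_P.
Vertical: T_P sin 31° + T_Q sin 73° = 750.
Substituting the horizontal relation into the vertical equation gives 3.319 T_P = 750, so T_P = 226 N.

T_P ≈ 226 N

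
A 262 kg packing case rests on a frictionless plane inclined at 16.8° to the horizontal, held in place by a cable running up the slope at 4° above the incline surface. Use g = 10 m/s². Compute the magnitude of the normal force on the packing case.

Take axes along and perpendicular to the incline. Weight components: W sin 16.8° = 757.3 N down-slope, W cos 16.8° = 2508 N into the surface.
Along incline: T cos 4° = W sin 16.8° → T = 759.1 N.
Perpendicular: N = W cos 16.8° − T sin 4° = 2455 N.

N ≈ 2460 N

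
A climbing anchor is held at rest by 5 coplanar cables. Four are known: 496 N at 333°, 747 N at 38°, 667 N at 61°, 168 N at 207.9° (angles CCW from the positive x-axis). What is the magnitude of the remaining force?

Sum the known components: ΣF_x = 1205 N, ΣF_y = 739.5 N.
For equilibrium the remaining force must supply (−ΣF_x, −ΣF_y) = (-1205, -739.5) N.
Magnitude = √((-1205)² + (-739.5)²) = 1414 N; direction = atan2(-739.5, -1205) = 211.5°.

F ≈ 1410 N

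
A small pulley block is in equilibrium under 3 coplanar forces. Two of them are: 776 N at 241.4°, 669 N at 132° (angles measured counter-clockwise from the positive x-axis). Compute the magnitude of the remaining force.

Sum the known components: ΣF_x = -819.1 N, ΣF_y = -184.2 N.
For equilibrium the remaining force must supply (−ΣF_x, −ΣF_y) = (819.1, 184.2) N.
Magnitude = √((819.1)² + (184.2)²) = 839.6 N; direction = atan2(184.2, 819.1) = 12.7°.

F ≈ 840 N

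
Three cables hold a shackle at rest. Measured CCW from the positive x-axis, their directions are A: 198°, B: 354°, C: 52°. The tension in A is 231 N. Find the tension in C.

T_C ≈ 111 N

Resolve: ΣF_x = 231 cos 198° + T_B cos 354° + T_C cos 52° = 0.
        ΣF_y = 231 sin 198° + T_B sin 354° + T_C sin 52° = 0.
The known terms sum to (-219.7, -71.38) N, so 0.9945 T_B + 0.6157 T_C = 219.7 and -0.1045 T_B + 0.7880 T_C = 71.38.
Solving simultaneously: T_B = 152.3 N, T_C = 110.8 N.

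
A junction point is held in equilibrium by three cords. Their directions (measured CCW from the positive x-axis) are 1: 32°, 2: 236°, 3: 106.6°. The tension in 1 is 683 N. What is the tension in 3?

Resolve: ΣF_x = 683 cos 32° + T_2 cos 236° + T_3 cos 106.6° = 0.
        ΣF_y = 683 sin 32° + T_2 sin 236° + T_3 sin 106.6° = 0.
The known terms sum to (579.2, 361.9) N, so -0.5592 T_2 − 0.2857 T_3 = -579.2 and -0.8290 T_2 + 0.9583 T_3 = -361.9.
Solving simultaneously: T_2 = 852.1 N, T_3 = 359.5 N.

T_3 ≈ 360 N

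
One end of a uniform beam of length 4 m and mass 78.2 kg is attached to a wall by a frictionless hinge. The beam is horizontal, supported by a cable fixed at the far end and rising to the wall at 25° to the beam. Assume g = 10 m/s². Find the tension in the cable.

Take torques about the hinge: T sin 25° · 4 = 78.2×10×2 = 1564 N·m.
So T = 1564 / (0.4226 × 4) = 925.18 N.

T ≈ 925 N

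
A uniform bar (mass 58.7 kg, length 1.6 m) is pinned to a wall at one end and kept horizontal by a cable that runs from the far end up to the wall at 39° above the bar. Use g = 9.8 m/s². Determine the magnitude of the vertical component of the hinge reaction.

|H_y| ≈ 288 N

Take torques about the hinge: T sin 39° · 1.6 = 58.7×9.8×0.8 = 460.21 N·m.
So T = 460.21 / (0.6293 × 1.6) = 457.05 N.
ΣF_y = 0: H_y = (58.7×9.8) − T sin 39° = 575.26 − 287.63 = 287.63 N.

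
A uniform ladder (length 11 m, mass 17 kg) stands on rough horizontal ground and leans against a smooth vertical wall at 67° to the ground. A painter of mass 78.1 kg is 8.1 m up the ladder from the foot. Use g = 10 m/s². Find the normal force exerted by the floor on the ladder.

N_floor ≈ 951 N

ΣF_y = 0: N_floor = 17×10 + 78.1×10 = 951 N.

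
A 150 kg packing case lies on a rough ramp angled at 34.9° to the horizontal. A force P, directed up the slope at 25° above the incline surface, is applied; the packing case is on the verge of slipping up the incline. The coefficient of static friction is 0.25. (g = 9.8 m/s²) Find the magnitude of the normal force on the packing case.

N ≈ 729 N

On the verge of sliding up the incline, friction equals μN and acts down the slope.
Perpendicular: N + P sin 25° = W cos 34.9° = 1206 N.
Along incline: P cos 25° = W sin 34.9° + μN  with W sin 34.9° = 841.1 N.
Solving the pair for P and N: P = 1129 N, N = 728.5 N (and f = μN = 182.1 N).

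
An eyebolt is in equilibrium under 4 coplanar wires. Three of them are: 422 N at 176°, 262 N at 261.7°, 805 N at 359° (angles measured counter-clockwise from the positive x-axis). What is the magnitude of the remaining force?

Sum the known components: ΣF_x = 346.1 N, ΣF_y = -243.9 N.
For equilibrium the remaining force must supply (−ΣF_x, −ΣF_y) = (-346.1, 243.9) N.
Magnitude = √((-346.1)² + (243.9)²) = 423.4 N; direction = atan2(243.9, -346.1) = 144.8°.

F ≈ 423 N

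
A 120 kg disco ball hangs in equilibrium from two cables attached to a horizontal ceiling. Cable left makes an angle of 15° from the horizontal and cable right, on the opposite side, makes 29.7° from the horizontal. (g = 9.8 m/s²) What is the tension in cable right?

T_right ≈ 1610 N

Weight W = 120 × 9.8 = 1176 N acts straight down.
Horizontal: T_left cos 15° = T_right cos 29.7°  →  T_left = 0.8993 T_right.
Vertical: T_left sin 15° + T_right sin 29.7° = 1176.
Substituting the horizontal relation into the vertical equation gives 0.7282 T_right = 1176, so T_right = 1615 N.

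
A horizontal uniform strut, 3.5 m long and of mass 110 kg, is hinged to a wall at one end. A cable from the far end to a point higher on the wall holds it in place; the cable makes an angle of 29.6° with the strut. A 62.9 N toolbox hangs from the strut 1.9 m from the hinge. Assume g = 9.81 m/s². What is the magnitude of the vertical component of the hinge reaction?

|H_y| ≈ 568 N

Take torques about the hinge: T sin 29.6° · 3.5 = 110×9.81×1.75 + 62.9×1.9 = 2007.9 N·m.
So T = 2007.9 / (0.4939 × 3.5) = 1161.5 N.
ΣF_y = 0: H_y = (110×9.81 + 62.9) − T sin 29.6° = 1142 − 573.7 = 568.3 N.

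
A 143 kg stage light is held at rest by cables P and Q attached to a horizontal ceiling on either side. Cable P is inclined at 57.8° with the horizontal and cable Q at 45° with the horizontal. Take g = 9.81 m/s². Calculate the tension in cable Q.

Weight W = 143 × 9.81 = 1403 N acts straight down.
Horizontal: T_P cos 57.8° = T_Q cos 45°  →  T_P = 1.327 T_Q.
Vertical: T_P sin 57.8° + T_Q sin 45° = 1403.
Substituting the horizontal relation into the vertical equation gives 1.83 T_Q = 1403, so T_Q = 766.6 N.

T_Q ≈ 767 N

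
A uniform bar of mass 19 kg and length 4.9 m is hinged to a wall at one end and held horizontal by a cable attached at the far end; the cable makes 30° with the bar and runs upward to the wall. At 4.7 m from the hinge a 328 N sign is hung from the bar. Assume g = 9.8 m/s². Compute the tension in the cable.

T ≈ 815 N

Take torques about the hinge: T sin 30° · 4.9 = 19×9.8×2.45 + 328×4.7 = 1997.8 N·m.
So T = 1997.8 / (0.5000 × 4.9) = 815.42 N.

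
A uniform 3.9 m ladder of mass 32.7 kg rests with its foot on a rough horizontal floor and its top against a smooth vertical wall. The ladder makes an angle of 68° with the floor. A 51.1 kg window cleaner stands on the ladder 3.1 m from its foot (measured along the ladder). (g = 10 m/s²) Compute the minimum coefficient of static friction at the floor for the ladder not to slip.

μ_min ≈ 0.275

ΣF_y = 0: N_floor = 32.7×10 + 51.1×10 = 838 N.
Torques about the foot: N_wall · 3.9 sin 68° = 32.7×10×1.95 cos 68° + 51.1×10×3.1 cos 68° → N_wall = 230.17 N.
ΣF_x = 0: f_floor = N_wall = 230.17 N.
μ_min = f_floor / N_floor = 230.17 / 838 = 0.2747.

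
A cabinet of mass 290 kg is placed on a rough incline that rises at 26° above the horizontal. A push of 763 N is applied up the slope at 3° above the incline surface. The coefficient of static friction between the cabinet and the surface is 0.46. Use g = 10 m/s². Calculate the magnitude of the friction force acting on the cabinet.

f ≈ 509 N

Axes along / perpendicular to the incline. W sin 26° = 1271 N down-slope; W cos 26° = 2607 N into the surface.
Perpendicular: N = W cos 26° − P sin 3° = 2607 − 39.93 = 2567 N.
Along incline: P cos 3° + f = W sin 26° (friction acts up-slope) → f = 1271 − 762 = 509.3 N.
|f| = 509.3 N ≤ μN = 1181 N, so the cabinet is indeed static.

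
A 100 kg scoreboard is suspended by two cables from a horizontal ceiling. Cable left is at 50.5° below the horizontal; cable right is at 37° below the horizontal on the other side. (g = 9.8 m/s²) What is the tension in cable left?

T_left ≈ 783 N

Weight W = 100 × 9.8 = 980 N acts straight down.
Horizontal: T_left cos 50.5° = T_right cos 37°  →  T_right = 0.7965 T_left.
Vertical: T_left sin 50.5° + T_right sin 37° = 980.
Substituting the horizontal relation into the vertical equation gives 1.251 T_left = 980, so T_left = 783.4 N.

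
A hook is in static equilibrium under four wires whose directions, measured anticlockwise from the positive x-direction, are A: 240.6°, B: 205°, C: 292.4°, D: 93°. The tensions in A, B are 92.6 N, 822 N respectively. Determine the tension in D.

T_D ≈ 2690 N

Resolve: ΣF_x = 92.6 cos 240.6° + 822 cos 205° + T_C cos 292.4° + T_D cos 93° = 0.
        ΣF_y = 92.6 sin 240.6° + 822 sin 205° + T_C sin 292.4° + T_D sin 93° = 0.
The known terms sum to (-790.4, -428.1) N, so 0.3811 T_C − 0.0523 T_D = 790.4 and -0.9245 T_C + 0.9986 T_D = 428.1.
Solving simultaneously: T_C = 2444 N, T_D = 2691 N.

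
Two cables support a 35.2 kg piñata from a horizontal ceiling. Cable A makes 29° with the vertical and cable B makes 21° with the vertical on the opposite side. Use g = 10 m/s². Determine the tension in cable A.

Angles from the horizontal: cable A is 90° − 29° = 61°, cable B is 90° − 21° = 69°.
Weight W = 35.2 × 10 = 352 N acts straight down.
Horizontal: T_A cos 61° = T_B cos 69°  →  T_B = 1.353 T_A.
Vertical: T_A sin 61° + T_B sin 69° = 352.
Substituting the horizontal relation into the vertical equation gives 2.138 T_A = 352, so T_A = 164.7 N.

T_A ≈ 165 N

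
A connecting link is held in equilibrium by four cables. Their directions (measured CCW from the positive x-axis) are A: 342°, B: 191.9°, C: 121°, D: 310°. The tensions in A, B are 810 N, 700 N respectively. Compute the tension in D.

Resolve: ΣF_x = 810 cos 342° + 700 cos 191.9° + T_C cos 121° + T_D cos 310° = 0.
        ΣF_y = 810 sin 342° + 700 sin 191.9° + T_C sin 121° + T_D sin 310° = 0.
The known terms sum to (85.4, -394.6) N, so -0.5150 T_C + 0.6428 T_D = -85.4 and 0.8572 T_C − 0.7660 T_D = 394.6.
Solving simultaneously: T_C = 1203 N, T_D = 831.4 N.

T_D ≈ 831 N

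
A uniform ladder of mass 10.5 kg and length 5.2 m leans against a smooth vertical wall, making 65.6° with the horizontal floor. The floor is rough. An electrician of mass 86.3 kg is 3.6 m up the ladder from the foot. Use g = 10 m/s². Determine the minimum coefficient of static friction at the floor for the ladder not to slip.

ΣF_y = 0: N_floor = 10.5×10 + 86.3×10 = 968 N.
Torques about the foot: N_wall · 5.2 sin 65.6° = 10.5×10×2.6 cos 65.6° + 86.3×10×3.6 cos 65.6° → N_wall = 294.84 N.
ΣF_x = 0: f_floor = N_wall = 294.84 N.
μ_min = f_floor / N_floor = 294.84 / 968 = 0.3046.

μ_min ≈ 0.305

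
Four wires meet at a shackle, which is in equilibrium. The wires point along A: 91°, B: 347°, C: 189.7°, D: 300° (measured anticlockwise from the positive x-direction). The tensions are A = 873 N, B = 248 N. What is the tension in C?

Resolve: ΣF_x = 873 cos 91° + 248 cos 347° + T_C cos 189.7° + T_D cos 300° = 0.
        ΣF_y = 873 sin 91° + 248 sin 347° + T_C sin 189.7° + T_D sin 300° = 0.
The known terms sum to (226.4, 817.1) N, so -0.9857 T_C + 0.5000 T_D = -226.4 and -0.1685 T_C − 0.8660 T_D = -817.1.
Solving simultaneously: T_C = 644.7 N, T_D = 818.1 N.

T_C ≈ 645 N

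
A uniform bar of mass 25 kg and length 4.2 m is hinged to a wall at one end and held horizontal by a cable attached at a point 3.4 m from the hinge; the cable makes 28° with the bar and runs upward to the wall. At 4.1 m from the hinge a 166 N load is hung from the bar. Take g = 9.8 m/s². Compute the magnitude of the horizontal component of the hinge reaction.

H_x ≈ 661 N

Take torques about the hinge: T sin 28° · 3.4 = 25×9.8×2.1 + 166×4.1 = 1195.1 N·m.
So T = 1195.1 / (0.4695 × 3.4) = 748.71 N.
ΣF_x = 0: H_x = T cos 28° = 661.08 N.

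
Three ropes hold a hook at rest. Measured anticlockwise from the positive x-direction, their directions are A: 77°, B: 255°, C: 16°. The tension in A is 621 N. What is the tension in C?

Resolve: ΣF_x = 621 cos 77° + T_B cos 255° + T_C cos 16° = 0.
        ΣF_y = 621 sin 77° + T_B sin 255° + T_C sin 16° = 0.
The known terms sum to (139.7, 605.1) N, so -0.2588 T_B + 0.9613 T_C = -139.7 and -0.9659 T_B + 0.2756 T_C = -605.1.
Solving simultaneously: T_B = 633.6 N, T_C = 25.28 N.

T_C ≈ 25.3 N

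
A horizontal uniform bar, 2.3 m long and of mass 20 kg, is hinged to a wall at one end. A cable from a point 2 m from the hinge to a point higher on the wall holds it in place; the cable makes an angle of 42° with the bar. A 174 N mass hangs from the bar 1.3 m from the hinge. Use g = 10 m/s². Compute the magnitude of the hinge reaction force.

Take torques about the hinge: T sin 42° · 2 = 20×10×1.15 + 174×1.3 = 456.2 N·m.
So T = 456.2 / (0.6691 × 2) = 340.89 N.
ΣF_x = 0: H_x = T cos 42° = 253.33 N.
ΣF_y = 0: H_y = (20×10 + 174) − T sin 42° = 374 − 228.1 = 145.9 N.
|H| = √(H_x² + H_y²) = √((253.33)² + (145.9)²) = 292.34 N.

|H| ≈ 292 N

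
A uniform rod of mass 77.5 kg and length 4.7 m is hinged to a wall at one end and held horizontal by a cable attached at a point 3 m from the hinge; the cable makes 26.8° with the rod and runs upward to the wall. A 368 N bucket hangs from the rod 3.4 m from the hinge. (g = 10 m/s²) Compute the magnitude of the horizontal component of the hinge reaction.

Take torques about the hinge: T sin 26.8° · 3 = 77.5×10×2.35 + 368×3.4 = 3072.4 N·m.
So T = 3072.4 / (0.4509 × 3) = 2271.5 N.
ΣF_x = 0: H_x = T cos 26.8° = 2027.5 N.

H_x ≈ 2030 N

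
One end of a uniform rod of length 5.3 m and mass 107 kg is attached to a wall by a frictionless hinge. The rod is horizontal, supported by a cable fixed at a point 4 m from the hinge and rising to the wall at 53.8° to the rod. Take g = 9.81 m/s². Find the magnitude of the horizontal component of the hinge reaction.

Take torques about the hinge: T sin 53.8° · 4 = 107×9.81×2.65 = 2781.6 N·m.
So T = 2781.6 / (0.8070 × 4) = 861.76 N.
ΣF_x = 0: H_x = T cos 53.8° = 508.96 N.

H_x ≈ 509 N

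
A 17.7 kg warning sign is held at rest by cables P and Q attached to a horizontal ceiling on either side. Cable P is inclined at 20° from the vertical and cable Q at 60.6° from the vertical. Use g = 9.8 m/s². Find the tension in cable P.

T_P ≈ 153 N

Angles from the horizontal: cable P is 90° − 20° = 70°, cable Q is 90° − 60.6° = 29.4°.
Weight W = 17.7 × 9.8 = 173.5 N acts straight down.
Horizontal: T_P cos 70° = T_Q cos 29.4°  →  T_Q = 0.3926 T_P.
Vertical: T_P sin 70° + T_Q sin 29.4° = 173.5.
Substituting the horizontal relation into the vertical equation gives 1.132 T_P = 173.5, so T_P = 153.2 N.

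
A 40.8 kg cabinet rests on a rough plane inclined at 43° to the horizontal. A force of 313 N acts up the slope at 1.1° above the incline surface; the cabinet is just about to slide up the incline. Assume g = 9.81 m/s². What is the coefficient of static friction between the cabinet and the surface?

μ ≈ 0.139

On the verge of sliding up the incline, friction is at its maximum μN and acts down the slope.
Perpendicular to incline: N = W cos 43° − P sin 1.1° = 292.7 − 6.009 = 286.7 N.
Along incline: P cos 1.1° − μN = W sin 43° → μ = −(W sin 43° − P cos 1.1°) / N = 0.1394.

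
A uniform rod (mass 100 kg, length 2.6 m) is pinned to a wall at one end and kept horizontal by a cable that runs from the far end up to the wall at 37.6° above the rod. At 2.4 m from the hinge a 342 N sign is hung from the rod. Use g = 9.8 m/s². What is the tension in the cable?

T ≈ 1320 N

Take torques about the hinge: T sin 37.6° · 2.6 = 100×9.8×1.3 + 342×2.4 = 2094.8 N·m.
So T = 2094.8 / (0.6101 × 2.6) = 1320.5 N.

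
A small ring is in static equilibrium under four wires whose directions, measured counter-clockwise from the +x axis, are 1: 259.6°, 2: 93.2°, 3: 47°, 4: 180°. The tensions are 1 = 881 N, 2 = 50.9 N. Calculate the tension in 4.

Resolve: ΣF_x = 881 cos 259.6° + 50.9 cos 93.2° + T_3 cos 47° + T_4 cos 180° = 0.
        ΣF_y = 881 sin 259.6° + 50.9 sin 93.2° + T_3 sin 47° + T_4 sin 180° = 0.
The known terms sum to (-161.9, -815.7) N, so 0.6820 T_3 − 1.0000 T_4 = 161.9 and 0.7314 T_3 + 0.0000 T_4 = 815.7.
Solving simultaneously: T_3 = 1115 N, T_4 = 598.8 N.

T_4 ≈ 599 N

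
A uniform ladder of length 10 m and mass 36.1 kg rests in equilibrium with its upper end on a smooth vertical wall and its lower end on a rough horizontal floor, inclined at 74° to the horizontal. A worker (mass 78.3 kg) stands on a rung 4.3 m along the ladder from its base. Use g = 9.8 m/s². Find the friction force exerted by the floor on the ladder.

Torques about the foot: N_wall · 10 sin 74° = 36.1×9.8×5 cos 74° + 78.3×9.8×4.3 cos 74° → N_wall = 145.34 N.
ΣF_x = 0: f_floor = N_wall = 145.34 N.

f ≈ 145 N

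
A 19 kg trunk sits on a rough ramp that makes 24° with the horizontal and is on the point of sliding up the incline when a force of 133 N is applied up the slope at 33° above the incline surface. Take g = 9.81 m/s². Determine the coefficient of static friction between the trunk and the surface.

On the verge of sliding up the incline, friction is at its maximum μN and acts down the slope.
Perpendicular to incline: N = W cos 24° − P sin 33° = 170.3 − 72.44 = 97.84 N.
Along incline: P cos 33° − μN = W sin 24° → μ = −(W sin 24° − P cos 33°) / N = 0.3652.

μ ≈ 0.365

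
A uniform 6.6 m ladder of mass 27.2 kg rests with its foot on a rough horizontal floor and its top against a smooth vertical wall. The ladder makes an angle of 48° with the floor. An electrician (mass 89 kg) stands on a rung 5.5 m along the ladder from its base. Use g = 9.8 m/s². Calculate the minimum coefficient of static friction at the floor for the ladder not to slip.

ΣF_y = 0: N_floor = 27.2×9.8 + 89×9.8 = 1138.8 N.
Torques about the foot: N_wall · 6.6 sin 48° = 27.2×9.8×3.3 cos 48° + 89×9.8×5.5 cos 48° → N_wall = 774.45 N.
ΣF_x = 0: f_floor = N_wall = 774.45 N.
μ_min = f_floor / N_floor = 774.45 / 1138.8 = 0.6801.

μ_min ≈ 0.680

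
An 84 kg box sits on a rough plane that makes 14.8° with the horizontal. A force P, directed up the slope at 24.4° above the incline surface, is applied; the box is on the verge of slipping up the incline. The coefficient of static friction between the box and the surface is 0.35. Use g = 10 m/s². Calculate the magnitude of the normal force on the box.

On the verge of sliding up the incline, friction equals μN and acts down the slope.
Perpendicular: N + P sin 24.4° = W cos 14.8° = 812.1 N.
Along incline: P cos 24.4° = W sin 14.8° + μN  with W sin 14.8° = 214.6 N.
Solving the pair for P and N: P = 472.7 N, N = 616.9 N (and f = μN = 215.9 N).

N ≈ 617 N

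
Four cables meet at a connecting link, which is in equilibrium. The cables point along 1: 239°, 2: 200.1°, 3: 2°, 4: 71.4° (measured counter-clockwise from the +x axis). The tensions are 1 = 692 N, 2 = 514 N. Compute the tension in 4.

Resolve: ΣF_x = 692 cos 239° + 514 cos 200.1° + T_3 cos 2° + T_4 cos 71.4° = 0.
        ΣF_y = 692 sin 239° + 514 sin 200.1° + T_3 sin 2° + T_4 sin 71.4° = 0.
The known terms sum to (-839.1, -769.8) N, so 0.9994 T_3 + 0.3190 T_4 = 839.1 and 0.0349 T_3 + 0.9478 T_4 = 769.8.
Solving simultaneously: T_3 = 587.3 N, T_4 = 790.6 N.

T_4 ≈ 791 N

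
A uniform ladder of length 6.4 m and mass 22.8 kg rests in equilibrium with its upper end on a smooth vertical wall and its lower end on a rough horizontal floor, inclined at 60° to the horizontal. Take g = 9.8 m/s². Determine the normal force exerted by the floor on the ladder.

N_floor ≈ 223 N

ΣF_y = 0: N_floor = 22.8×9.8 = 223.44 N.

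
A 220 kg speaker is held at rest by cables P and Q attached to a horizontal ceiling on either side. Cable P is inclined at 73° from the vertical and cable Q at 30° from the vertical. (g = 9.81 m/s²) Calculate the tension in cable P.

T_P ≈ 1110 N

Angles from the horizontal: cable P is 90° − 73° = 17°, cable Q is 90° − 30° = 60°.
Weight W = 220 × 9.81 = 2158 N acts straight down.
Horizontal: T_P cos 17° = T_Q cos 60°  →  T_Q = 1.913 T_P.
Vertical: T_P sin 17° + T_Q sin 60° = 2158.
Substituting the horizontal relation into the vertical equation gives 1.949 T_P = 2158, so T_P = 1107 N.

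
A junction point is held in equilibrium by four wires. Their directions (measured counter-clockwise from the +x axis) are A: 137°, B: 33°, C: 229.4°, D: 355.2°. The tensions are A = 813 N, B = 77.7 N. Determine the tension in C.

Resolve: ΣF_x = 813 cos 137° + 77.7 cos 33° + T_C cos 229.4° + T_D cos 355.2° = 0.
        ΣF_y = 813 sin 137° + 77.7 sin 33° + T_C sin 229.4° + T_D sin 355.2° = 0.
The known terms sum to (-529.4, 596.8) N, so -0.6508 T_C + 0.9965 T_D = 529.4 and -0.7593 T_C − 0.0837 T_D = -596.8.
Solving simultaneously: T_C = 678.6 N, T_D = 974.5 N.

T_C ≈ 679 N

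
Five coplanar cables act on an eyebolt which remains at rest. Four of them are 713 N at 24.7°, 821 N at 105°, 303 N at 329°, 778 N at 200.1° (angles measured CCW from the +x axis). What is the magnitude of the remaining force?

F ≈ 668 N

Sum the known components: ΣF_x = -35.62 N, ΣF_y = 667.5 N.
For equilibrium the remaining force must supply (−ΣF_x, −ΣF_y) = (35.62, -667.5) N.
Magnitude = √((35.62)² + (-667.5)²) = 668.5 N; direction = atan2(-667.5, 35.62) = 273.1°.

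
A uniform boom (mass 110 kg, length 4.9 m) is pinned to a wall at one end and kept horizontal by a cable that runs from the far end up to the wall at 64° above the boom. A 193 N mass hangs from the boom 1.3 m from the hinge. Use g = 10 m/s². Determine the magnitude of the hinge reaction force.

Take torques about the hinge: T sin 64° · 4.9 = 110×10×2.45 + 193×1.3 = 2945.9 N·m.
So T = 2945.9 / (0.8988 × 4.9) = 668.9 N.
ΣF_x = 0: H_x = T cos 64° = 293.23 N.
ΣF_y = 0: H_y = (110×10 + 193) − T sin 64° = 1293 − 601.2 = 691.8 N.
|H| = √(H_x² + H_y²) = √((293.23)² + (691.8)²) = 751.37 N.

|H| ≈ 751 N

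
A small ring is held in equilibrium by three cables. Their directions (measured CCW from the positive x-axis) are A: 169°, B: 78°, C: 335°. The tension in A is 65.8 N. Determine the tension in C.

Resolve: ΣF_x = 65.8 cos 169° + T_B cos 78° + T_C cos 335° = 0.
        ΣF_y = 65.8 sin 169° + T_B sin 78° + T_C sin 335° = 0.
The known terms sum to (-64.59, 12.56) N, so 0.2079 T_B + 0.9063 T_C = 64.59 and 0.9781 T_B − 0.4226 T_C = -12.56.
Solving simultaneously: T_B = 16.34 N, T_C = 67.52 N.

T_C ≈ 67.5 N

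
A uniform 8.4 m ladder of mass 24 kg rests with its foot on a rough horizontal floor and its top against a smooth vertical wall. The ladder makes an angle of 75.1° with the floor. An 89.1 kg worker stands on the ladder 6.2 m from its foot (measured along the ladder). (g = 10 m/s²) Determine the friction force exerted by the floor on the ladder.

f ≈ 207 N

Torques about the foot: N_wall · 8.4 sin 75.1° = 24×10×4.2 cos 75.1° + 89.1×10×6.2 cos 75.1° → N_wall = 206.91 N.
ΣF_x = 0: f_floor = N_wall = 206.91 N.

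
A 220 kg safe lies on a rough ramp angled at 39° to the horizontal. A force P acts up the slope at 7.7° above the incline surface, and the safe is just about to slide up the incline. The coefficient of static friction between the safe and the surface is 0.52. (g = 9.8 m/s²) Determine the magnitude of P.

P ≈ 2100 N

On the verge of sliding up the incline, friction equals μN and acts down the slope.
Perpendicular: N + P sin 7.7° = W cos 39° = 1676 N.
Along incline: P cos 7.7° = W sin 39° + μN  with W sin 39° = 1357 N.
Solving the pair for P and N: P = 2101 N, N = 1394 N (and f = μN = 724.9 N).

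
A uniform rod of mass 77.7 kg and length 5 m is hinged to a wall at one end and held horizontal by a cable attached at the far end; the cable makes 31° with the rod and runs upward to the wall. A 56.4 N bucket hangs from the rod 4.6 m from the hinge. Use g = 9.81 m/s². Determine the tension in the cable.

T ≈ 841 N

Take torques about the hinge: T sin 31° · 5 = 77.7×9.81×2.5 + 56.4×4.6 = 2165 N·m.
So T = 2165 / (0.5150 × 5) = 840.73 N.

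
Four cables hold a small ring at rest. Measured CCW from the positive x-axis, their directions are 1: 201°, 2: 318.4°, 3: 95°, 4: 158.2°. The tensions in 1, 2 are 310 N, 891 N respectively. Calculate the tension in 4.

T_4 ≈ 352 N

Resolve: ΣF_x = 310 cos 201° + 891 cos 318.4° + T_3 cos 95° + T_4 cos 158.2° = 0.
        ΣF_y = 310 sin 201° + 891 sin 318.4° + T_3 sin 95° + T_4 sin 158.2° = 0.
The known terms sum to (376.9, -702.7) N, so -0.0872 T_3 − 0.9285 T_4 = -376.9 and 0.9962 T_3 + 0.3714 T_4 = 702.7.
Solving simultaneously: T_3 = 574.1 N, T_4 = 352 N.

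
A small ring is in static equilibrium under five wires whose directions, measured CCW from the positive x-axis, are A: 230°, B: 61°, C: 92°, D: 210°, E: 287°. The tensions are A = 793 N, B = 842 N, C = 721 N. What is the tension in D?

Resolve: ΣF_x = 793 cos 230° + 842 cos 61° + 721 cos 92° + T_D cos 210° + T_E cos 287° = 0.
        ΣF_y = 793 sin 230° + 842 sin 61° + 721 sin 92° + T_D sin 210° + T_E sin 287° = 0.
The known terms sum to (-126.7, 849.5) N, so -0.8660 T_D + 0.2924 T_E = 126.7 and -0.5000 T_D − 0.9563 T_E = -849.5.
Solving simultaneously: T_D = 130.6 N, T_E = 820.1 N.

T_D ≈ 131 N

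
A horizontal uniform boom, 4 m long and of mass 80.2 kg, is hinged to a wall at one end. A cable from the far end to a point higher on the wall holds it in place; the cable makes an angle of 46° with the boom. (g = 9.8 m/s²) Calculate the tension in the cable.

T ≈ 546 N

Take torques about the hinge: T sin 46° · 4 = 80.2×9.8×2 = 1571.9 N·m.
So T = 1571.9 / (0.7193 × 4) = 546.31 N.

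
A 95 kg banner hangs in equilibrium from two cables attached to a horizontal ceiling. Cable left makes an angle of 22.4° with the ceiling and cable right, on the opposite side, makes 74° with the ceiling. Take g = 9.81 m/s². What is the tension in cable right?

Weight W = 95 × 9.81 = 932 N acts straight down.
Horizontal: T_left cos 22.4° = T_right cos 74°  →  T_left = 0.2981 T_right.
Vertical: T_left sin 22.4° + T_right sin 74° = 932.
Substituting the horizontal relation into the vertical equation gives 1.075 T_right = 932, so T_right = 867 N.

T_right ≈ 867 N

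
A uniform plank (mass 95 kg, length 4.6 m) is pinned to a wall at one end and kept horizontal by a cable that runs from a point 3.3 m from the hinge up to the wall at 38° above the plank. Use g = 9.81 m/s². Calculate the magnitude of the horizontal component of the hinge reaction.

H_x ≈ 831 N

Take torques about the hinge: T sin 38° · 3.3 = 95×9.81×2.3 = 2143.5 N·m.
So T = 2143.5 / (0.6157 × 3.3) = 1055 N.
ΣF_x = 0: H_x = T cos 38° = 831.37 N.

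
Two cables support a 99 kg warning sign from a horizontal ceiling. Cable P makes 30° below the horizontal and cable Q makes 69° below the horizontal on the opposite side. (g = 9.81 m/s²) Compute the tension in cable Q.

T_Q ≈ 852 N

Weight W = 99 × 9.81 = 971.2 N acts straight down.
Horizontal: T_P cos 30° = T_Q cos 69°  →  T_P = 0.4138 T_Q.
Vertical: T_P sin 30° + T_Q sin 69° = 971.2.
Substituting the horizontal relation into the vertical equation gives 1.14 T_Q = 971.2, so T_Q = 851.6 N.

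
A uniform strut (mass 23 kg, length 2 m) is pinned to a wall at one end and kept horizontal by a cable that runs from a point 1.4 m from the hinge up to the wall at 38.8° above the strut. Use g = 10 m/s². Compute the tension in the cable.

Take torques about the hinge: T sin 38.8° · 1.4 = 23×10×1 = 230 N·m.
So T = 230 / (0.6266 × 1.4) = 262.18 N.

T ≈ 262 N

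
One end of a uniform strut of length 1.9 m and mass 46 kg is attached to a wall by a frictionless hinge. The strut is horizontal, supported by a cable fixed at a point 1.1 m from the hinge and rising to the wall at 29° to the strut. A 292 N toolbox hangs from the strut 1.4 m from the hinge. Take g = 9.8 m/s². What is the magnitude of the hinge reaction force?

Take torques about the hinge: T sin 29° · 1.1 = 46×9.8×0.95 + 292×1.4 = 837.06 N·m.
So T = 837.06 / (0.4848 × 1.1) = 1569.6 N.
ΣF_x = 0: H_x = T cos 29° = 1372.8 N.
ΣF_y = 0: H_y = (46×9.8 + 292) − T sin 29° = 742.8 − 760.96 = -18.164 N.
|H| = √(H_x² + H_y²) = √((1372.8)² + (-18.164)²) = 1372.9 N.

|H| ≈ 1370 N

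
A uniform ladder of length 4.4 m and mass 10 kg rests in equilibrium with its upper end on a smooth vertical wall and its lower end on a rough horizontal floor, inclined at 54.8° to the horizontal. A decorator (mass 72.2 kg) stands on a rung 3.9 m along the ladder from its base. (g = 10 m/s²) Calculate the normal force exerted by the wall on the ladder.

N_wall ≈ 487 N

Torques about the foot: N_wall · 4.4 sin 54.8° = 10×10×2.2 cos 54.8° + 72.2×10×3.9 cos 54.8° → N_wall = 486.71 N.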